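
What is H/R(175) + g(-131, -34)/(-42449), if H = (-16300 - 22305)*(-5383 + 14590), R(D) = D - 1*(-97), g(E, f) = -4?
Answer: -887524278731/679184 ≈ -1.3068e+6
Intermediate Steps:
R(D) = 97 + D (R(D) = D + 97 = 97 + D)
H = -355436235 (H = -38605*9207 = -355436235)
H/R(175) + g(-131, -34)/(-42449) = -355436235/(97 + 175) - 4/(-42449) = -355436235/272 - 4*(-1/42449) = -355436235*1/272 + 4/42449 = -355436235/272 + 4/42449 = -887524278731/679184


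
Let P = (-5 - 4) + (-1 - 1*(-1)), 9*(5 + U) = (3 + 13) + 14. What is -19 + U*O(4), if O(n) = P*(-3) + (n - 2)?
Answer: -202/3 ≈ -67.333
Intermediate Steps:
U = -5/3 (U = -5 + ((3 + 13) + 14)/9 = -5 + (16 + 14)/9 = -5 + (⅑)*30 = -5 + 10/3 = -5/3 ≈ -1.6667)
P = -9 (P = -9 + (-1 + 1) = -9 + 0 = -9)
O(n) = 25 + n (O(n) = -9*(-3) + (n - 2) = 27 + (-2 + n) = 25 + n)
-19 + U*O(4) = -19 - 5*(25 + 4)/3 = -19 - 5/3*29 = -19 - 145/3 = -202/3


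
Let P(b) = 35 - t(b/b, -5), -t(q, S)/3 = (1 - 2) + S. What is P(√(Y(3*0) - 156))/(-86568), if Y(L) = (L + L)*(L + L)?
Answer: -17/86568 ≈ -0.00019638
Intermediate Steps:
Y(L) = 4*L² (Y(L) = (2*L)*(2*L) = 4*L²)
t(q, S) = 3 - 3*S (t(q, S) = -3*((1 - 2) + S) = -3*(-1 + S) = 3 - 3*S)
P(b) = 17 (P(b) = 35 - (3 - 3*(-5)) = 35 - (3 + 15) = 35 - 1*18 = 35 - 18 = 17)
P(√(Y(3*0) - 156))/(-86568) = 17/(-86568) = 17*(-1/86568) = -17/86568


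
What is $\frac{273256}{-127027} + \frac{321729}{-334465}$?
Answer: $- \frac{132262837723}{42486085555} \approx -3.1131$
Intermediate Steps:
$\frac{273256}{-127027} + \frac{321729}{-334465} = 273256 \left(- \frac{1}{127027}\right) + 321729 \left(- \frac{1}{334465}\right) = - \frac{273256}{127027} - \frac{321729}{334465} = - \frac{132262837723}{42486085555}$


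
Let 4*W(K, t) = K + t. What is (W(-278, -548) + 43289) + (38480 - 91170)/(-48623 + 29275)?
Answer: 208403225/4837 ≈ 43085.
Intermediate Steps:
W(K, t) = K/4 + t/4 (W(K, t) = (K + t)/4 = K/4 + t/4)
(W(-278, -548) + 43289) + (38480 - 91170)/(-48623 + 29275) = (((1/4)*(-278) + (1/4)*(-548)) + 43289) + (38480 - 91170)/(-48623 + 29275) = ((-139/2 - 137) + 43289) - 52690/(-19348) = (-413/2 + 43289) - 52690*(-1/19348) = 86165/2 + 26345/9674 = 208403225/4837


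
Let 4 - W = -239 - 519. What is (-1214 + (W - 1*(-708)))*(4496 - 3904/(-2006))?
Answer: 1154928640/1003 ≈ 1.1515e+6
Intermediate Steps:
W = 762 (W = 4 - (-239 - 519) = 4 - 1*(-758) = 4 + 758 = 762)
(-1214 + (W - 1*(-708)))*(4496 - 3904/(-2006)) = (-1214 + (762 - 1*(-708)))*(4496 - 3904/(-2006)) = (-1214 + (762 + 708))*(4496 - 3904*(-1/2006)) = (-1214 + 1470)*(4496 + 1952/1003) = 256*(4511440/1003) = 1154928640/1003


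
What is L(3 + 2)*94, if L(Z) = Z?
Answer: 470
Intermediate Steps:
L(3 + 2)*94 = (3 + 2)*94 = 5*94 = 470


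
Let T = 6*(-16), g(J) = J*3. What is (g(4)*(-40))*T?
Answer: 46080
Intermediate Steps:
g(J) = 3*J
T = -96
(g(4)*(-40))*T = ((3*4)*(-40))*(-96) = (12*(-40))*(-96) = -480*(-96) = 46080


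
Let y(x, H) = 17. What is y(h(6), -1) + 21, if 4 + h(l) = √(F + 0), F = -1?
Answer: 38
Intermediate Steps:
h(l) = -4 + I (h(l) = -4 + √(-1 + 0) = -4 + √(-1) = -4 + I)
y(h(6), -1) + 21 = 17 + 21 = 38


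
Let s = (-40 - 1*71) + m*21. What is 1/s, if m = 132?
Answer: 1/2661 ≈ 0.00037580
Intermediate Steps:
s = 2661 (s = (-40 - 1*71) + 132*21 = (-40 - 71) + 2772 = -111 + 2772 = 2661)
1/s = 1/2661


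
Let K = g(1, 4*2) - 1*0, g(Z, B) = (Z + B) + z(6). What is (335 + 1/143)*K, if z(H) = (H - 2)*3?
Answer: 1006026/143 ≈ 7035.1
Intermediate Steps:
z(H) = -6 + 3*H (z(H) = (-2 + H)*3 = -6 + 3*H)
g(Z, B) = 12 + B + Z (g(Z, B) = (Z + B) + (-6 + 3*6) = (B + Z) + (-6 + 18) = (B + Z) + 12 = 12 + B + Z)
K = 21 (K = (12 + 4*2 + 1) - 1*0 = (12 + 8 + 1) + 0 = 21 + 0 = 21)
(335 + 1/143)*K = (335 + 1/143)*21 = (47906/143)*21 = 1006026/143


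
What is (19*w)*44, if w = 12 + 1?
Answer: 10868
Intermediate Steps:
w = 13
(19*w)*44 = (19*13)*44 = 247*44 = 10868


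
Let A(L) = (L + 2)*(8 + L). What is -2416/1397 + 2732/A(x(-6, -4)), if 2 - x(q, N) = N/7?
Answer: 45323127/827024 ≈ 54.803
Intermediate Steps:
x(q, N) = 2 - N/7
A(L) = (2 + L)*(8 + L)
-2416/1397 + 2732/A(x(-6, -4)) = -2416/1397 + 2732/(16 + (2 - 1/7*(-4))**2 + 10*(2 - 1/7*(-4))) = -2416*1/1397 + 2732/(16 + (2 + 4/7)**2 + 10*(2 + 4/7)) = -2416/1397 + 2732/(16 + (18/7)**2 + 10*(18/7)) = -2416/1397 + 2732/(16 + 324/49 + 180/7) = -2416/1397 + 2732/(2368/49) = -2416/1397 + 2732*(49/2368) = -2416/1397 + 33467/592 = 45323127/827024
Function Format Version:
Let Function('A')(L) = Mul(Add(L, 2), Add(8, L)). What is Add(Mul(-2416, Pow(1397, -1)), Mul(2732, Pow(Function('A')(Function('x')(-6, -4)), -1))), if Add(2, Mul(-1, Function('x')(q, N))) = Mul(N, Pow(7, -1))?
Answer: Rational(45323127, 827024) ≈ 54.803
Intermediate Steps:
Function('x')(q, N) = Add(2, Mul(Rational(-1, 7), N)) (Function('x')(q, N) = Add(2, Mul(-1, Mul(N, Pow(7, -1)))) = Add(2, Mul(-1, Mul(N, Rational(1, 7)))) = Add(2, Mul(-1, Mul(Rational(1, 7), N))) = Add(2, Mul(Rational(-1, 7), N)))
Function('A')(L) = Mul(Add(2, L), Add(8, L))
Add(Mul(-2416, Pow(1397, -1)), Mul(2732, Pow(Function('A')(Function('x')(-6, -4)), -1))) = Add(Mul(-2416, Pow(1397, -1)), Mul(2732, Pow(Add(16, Pow(Add(2, Mul(Rational(-1, 7), -4)), 2), Mul(10, Add(2, Mul(Rational(-1, 7), -4)))), -1))) = Add(Mul(-2416, Rational(1, 1397)), Mul(2732, Pow(Add(16, Pow(Add(2, Rational(4, 7)), 2), Mul(10, Add(2, Rational(4, 7)))), -1))) = Add(Rational(-2416, 1397), Mul(2732, Pow(Add(16, Pow(Rational(18, 7), 2), Mul(10, Rational(18, 7))), -1))) = Add(Rational(-2416, 1397), Mul(2732, Pow(Add(16, Rational(324, 49), Rational(180, 7)), -1))) = Add(Rational(-2416, 1397), Mul(2732, Pow(Rational(2368, 49), -1))) = Add(Rational(-2416, 1397), Mul(2732, Rational(49, 2368))) = Add(Rational(-2416, 1397), Rational(33467, 592)) = Rational(45323127, 827024)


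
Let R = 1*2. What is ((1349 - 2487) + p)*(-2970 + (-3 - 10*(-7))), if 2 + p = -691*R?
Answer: 7321366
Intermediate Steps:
R = 2
p = -1384 (p = -2 - 691*2 = -2 - 1382 = -1384)
((1349 - 2487) + p)*(-2970 + (-3 - 10*(-7))) = ((1349 - 2487) - 1384)*(-2970 + (-3 - 10*(-7))) = (-1138 - 1384)*(-2970 + (-3 + 70)) = -2522*(-2970 + 67) = -2522*(-2903) = 7321366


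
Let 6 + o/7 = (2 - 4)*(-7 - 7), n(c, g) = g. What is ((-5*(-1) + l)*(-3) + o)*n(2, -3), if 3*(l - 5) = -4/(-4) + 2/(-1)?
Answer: -375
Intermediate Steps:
l = 14/3 (l = 5 + (-4/(-4) + 2/(-1))/3 = 5 + (-4*(-1/4) + 2*(-1))/3 = 5 + (1 - 2)/3 = 5 + (1/3)*(-1) = 5 - 1/3 = 14/3 ≈ 4.6667)
o = 154 (o = -42 + 7*((2 - 4)*(-7 - 7)) = -42 + 7*(-2*(-14)) = -42 + 7*28 = -42 + 196 = 154)
((-5*(-1) + l)*(-3) + o)*n(2, -3) = ((-5*(-1) + 14/3)*(-3) + 154)*(-3) = ((5 + 14/3)*(-3) + 154)*(-3) = ((29/3)*(-3) + 154)*(-3) = (-29 + 154)*(-3) = 125*(-3) = -375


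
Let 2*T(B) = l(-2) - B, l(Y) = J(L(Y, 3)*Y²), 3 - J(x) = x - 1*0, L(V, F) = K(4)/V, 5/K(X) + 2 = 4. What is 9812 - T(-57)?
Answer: 19559/2 ≈ 9779.5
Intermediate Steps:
K(X) = 5/2 (K(X) = 5/(-2 + 4) = 5/2)
L(V, F) = 5/(2*V)
J(x) = 3 - x (J(x) = 3 - (x - 1*0) = 3 - (x + 0) = 3 - x)
l(Y) = 3 - 5*Y/2 (l(Y) = 3 - 5/(2*Y)*Y² = 3 - 5*Y/2)
T(B) = 4 - B/2 (T(B) = ((3 - 5/2*(-2)) - B)/2 = ((3 + 5) - B)/2 = (8 - B)/2 = 4 - B/2)
9812 - T(-57) = 9812 - (4 - ½*(-57)) = 9812 - (4 + 57/2) = 9812 - 1*65/2 = 9812 - 65/2 = 19559/2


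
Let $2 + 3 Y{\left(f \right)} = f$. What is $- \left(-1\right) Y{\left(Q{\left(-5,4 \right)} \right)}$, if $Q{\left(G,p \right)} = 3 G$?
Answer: $- \frac{17}{3} \approx -5.6667$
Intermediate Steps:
$Y{\left(f \right)} = - \frac{2}{3} + \frac{f}{3}$
$- \left(-1\right) Y{\left(Q{\left(-5,4 \right)} \right)} = - \left(-1\right) \left(- \frac{2}{3} + \frac{3 \left(-5\right)}{3}\right) = - \left(-1\right) \left(- \frac{2}{3} + \frac{1}{3} \left(-15\right)\right) = - \left(-1\right) \left(- \frac{2}{3} - 5\right) = - \frac{\left(-1\right) \left(-17\right)}{3} = \left(-1\right) \frac{17}{3} = - \frac{17}{3}$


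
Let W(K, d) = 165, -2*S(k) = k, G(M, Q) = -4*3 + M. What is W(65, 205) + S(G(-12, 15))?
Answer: 177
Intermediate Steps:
G(M, Q) = -12 + M
S(k) = -k/2
W(65, 205) + S(G(-12, 15)) = 165 - (-12 - 12)/2 = 165 - ½*(-24) = 165 + 12 = 177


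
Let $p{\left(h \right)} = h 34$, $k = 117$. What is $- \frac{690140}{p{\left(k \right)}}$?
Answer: $- \frac{345070}{1989} \approx -173.49$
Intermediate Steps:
$p{\left(h \right)} = 34 h$
$- \frac{690140}{p{\left(k \right)}} = - \frac{690140}{34 \cdot 117} = - \frac{690140}{3978} = \left(-690140\right) \frac{1}{3978} = - \frac{345070}{1989}$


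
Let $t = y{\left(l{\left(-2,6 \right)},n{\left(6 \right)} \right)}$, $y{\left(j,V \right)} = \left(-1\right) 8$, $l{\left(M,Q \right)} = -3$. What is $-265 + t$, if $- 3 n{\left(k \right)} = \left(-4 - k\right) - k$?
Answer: $-273$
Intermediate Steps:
$n{\left(k \right)} = \frac{4}{3} + \frac{2 k}{3}$ ($n{\left(k \right)} = - \frac{\left(-4 - k\right) - k}{3} = - \frac{-4 - 2 k}{3} = \frac{4}{3} + \frac{2 k}{3}$)
$y{\left(j,V \right)} = -8$
$t = -8$
$-265 + t = -265 - 8 = -273$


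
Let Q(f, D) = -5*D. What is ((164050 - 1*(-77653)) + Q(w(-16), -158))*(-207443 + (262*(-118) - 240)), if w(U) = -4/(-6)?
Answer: -57858587307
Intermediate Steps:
w(U) = ⅔ (w(U) = -4*(-⅙) = ⅔)
((164050 - 1*(-77653)) + Q(w(-16), -158))*(-207443 + (262*(-118) - 240)) = ((164050 - 1*(-77653)) - 5*(-158))*(-207443 + (262*(-118) - 240)) = ((164050 + 77653) + 790)*(-207443 + (-30916 - 240)) = (241703 + 790)*(-207443 - 31156) = 242493*(-238599) = -57858587307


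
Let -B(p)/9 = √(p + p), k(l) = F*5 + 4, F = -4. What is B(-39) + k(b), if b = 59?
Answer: -16 - 9*I*√78 ≈ -16.0 - 79.486*I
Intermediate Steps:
k(l) = -16 (k(l) = -4*5 + 4 = -20 + 4 = -16)
B(p) = -9*√2*√p (B(p) = -9*√(p + p) = -9*√2*√p)
B(-39) + k(b) = -9*√2*√(-39) - 16 = -9*√2*I*√39 - 16 = -9*I*√78 - 16 = -16 - 9*I*√78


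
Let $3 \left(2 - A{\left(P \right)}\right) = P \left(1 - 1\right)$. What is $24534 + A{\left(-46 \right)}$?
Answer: $24536$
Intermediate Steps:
$A{\left(P \right)} = 2$ ($A{\left(P \right)} = 2 - \frac{P \left(1 - 1\right)}{3} = 2 - \frac{P 0}{3} = 2 - 0 = 2 + 0 = 2$)
$24534 + A{\left(-46 \right)} = 24534 + 2 = 24536$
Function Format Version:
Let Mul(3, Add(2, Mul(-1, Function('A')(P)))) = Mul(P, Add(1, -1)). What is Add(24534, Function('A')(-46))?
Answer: 24536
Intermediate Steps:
Function('A')(P) = 2 (Function('A')(P) = Add(2, Mul(Rational(-1, 3), Mul(P, Add(1, -1)))) = Add(2, Mul(Rational(-1, 3), Mul(P, 0))) = Add(2, Mul(Rational(-1, 3), 0)) = Add(2, 0) = 2)
Add(24534, Function('A')(-46)) = Add(24534, 2) = 24536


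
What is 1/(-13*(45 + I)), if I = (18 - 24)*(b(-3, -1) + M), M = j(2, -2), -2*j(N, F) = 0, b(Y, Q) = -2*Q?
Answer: -1/429 ≈ -0.0023310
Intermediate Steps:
j(N, F) = 0 (j(N, F) = -½*0 = 0)
M = 0
I = -12 (I = (18 - 24)*(-2*(-1) + 0) = -6*(2 + 0) = -6*2 = -12)
1/(-13*(45 + I)) = 1/(-13*(45 - 12)) = 1/(-13*33) = 1/(-429) = -1/429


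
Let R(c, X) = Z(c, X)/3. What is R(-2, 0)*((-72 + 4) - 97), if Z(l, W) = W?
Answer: 0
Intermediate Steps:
R(c, X) = X/3
R(-2, 0)*((-72 + 4) - 97) = ((⅓)*0)*((-72 + 4) - 97) = 0*(-68 - 97) = 0*(-165) = 0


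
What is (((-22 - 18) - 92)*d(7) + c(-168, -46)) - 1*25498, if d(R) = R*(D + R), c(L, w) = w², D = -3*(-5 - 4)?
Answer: -54798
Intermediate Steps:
D = 27 (D = -3*(-9) = 27)
d(R) = R*(27 + R)
(((-22 - 18) - 92)*d(7) + c(-168, -46)) - 1*25498 = (((-22 - 18) - 92)*(7*(27 + 7)) + (-46)²) - 1*25498 = ((-40 - 92)*(7*34) + 2116) - 25498 = (-132*238 + 2116) - 25498 = (-31416 + 2116) - 25498 = -29300 - 25498 = -54798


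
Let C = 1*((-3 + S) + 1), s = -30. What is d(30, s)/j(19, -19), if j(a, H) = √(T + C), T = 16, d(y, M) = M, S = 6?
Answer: -3*√5 ≈ -6.7082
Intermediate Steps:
C = 4 (C = 1*((-3 + 6) + 1) = 1*(3 + 1) = 1*4 = 4)
j(a, H) = 2*√5 (j(a, H) = √(16 + 4) = √20 = 2*√5)
d(30, s)/j(19, -19) = -30*√5/10 = -3*√5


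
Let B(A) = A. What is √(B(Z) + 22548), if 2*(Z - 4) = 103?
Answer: 3*√10046/2 ≈ 150.34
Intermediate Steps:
Z = 111/2 (Z = 4 + (½)*103 = 4 + 103/2 = 111/2 ≈ 55.500)
√(B(Z) + 22548) = √(111/2 + 22548) = √(45207/2) = 3*√10046/2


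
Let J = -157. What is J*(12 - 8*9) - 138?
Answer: 9282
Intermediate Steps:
J*(12 - 8*9) - 138 = -157*(12 - 8*9) - 138 = -157*(12 - 72) - 138 = -157*(-60) - 138 = 9420 - 138 = 9282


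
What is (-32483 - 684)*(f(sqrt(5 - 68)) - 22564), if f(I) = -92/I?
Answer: 748380188 - 3051364*I*sqrt(7)/21 ≈ 7.4838e+8 - 3.8444e+5*I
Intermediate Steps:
(-32483 - 684)*(f(sqrt(5 - 68)) - 22564) = (-32483 - 684)*(-92/sqrt(5 - 68) - 22564) = -33167*(-92*(-I*sqrt(7)/21) - 22564) = -33167*(-(-92)*I*sqrt(7)/21 - 22564) = -33167*(92*I*sqrt(7)/21 - 22564) = -33167*(-22564 + 92*I*sqrt(7)/21) = 748380188 - 3051364*I*sqrt(7)/21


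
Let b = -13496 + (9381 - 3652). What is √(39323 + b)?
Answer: 14*√161 ≈ 177.64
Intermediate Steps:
b = -7767 (b = -13496 + 5729 = -7767)
√(39323 + b) = √(39323 - 7767) = √31556 = 14*√161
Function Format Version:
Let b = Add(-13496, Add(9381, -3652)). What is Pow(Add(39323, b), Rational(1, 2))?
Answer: Mul(14, Pow(161, Rational(1, 2))) ≈ 177.64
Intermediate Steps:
b = -7767 (b = Add(-13496, 5729) = -7767)
Pow(Add(39323, b), Rational(1, 2)) = Pow(Add(39323, -7767), Rational(1, 2)) = Pow(31556, Rational(1, 2)) = Mul(14, Pow(161, Rational(1, 2)))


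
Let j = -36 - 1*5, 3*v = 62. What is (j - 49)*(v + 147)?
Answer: -15090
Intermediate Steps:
v = 62/3 (v = (⅓)*62 = 62/3 ≈ 20.667)
j = -41 (j = -36 - 5 = -41)
(j - 49)*(v + 147) = (-41 - 49)*(62/3 + 147) = -90*503/3 = -15090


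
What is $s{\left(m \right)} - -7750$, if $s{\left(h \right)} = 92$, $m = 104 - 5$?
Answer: $7842$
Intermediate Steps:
$m = 99$ ($m = 104 - 5 = 99$)
$s{\left(m \right)} - -7750 = 92 - -7750 = 92 + 7750 = 7842$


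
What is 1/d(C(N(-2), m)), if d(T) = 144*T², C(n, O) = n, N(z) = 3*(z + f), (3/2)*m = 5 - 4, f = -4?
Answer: 1/46656 ≈ 2.1433e-5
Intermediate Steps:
m = ⅔ (m = 2*(5 - 4)/3 = (⅔)*1 = ⅔ ≈ 0.66667)
N(z) = -12 + 3*z (N(z) = 3*(z - 4) = 3*(-4 + z) = -12 + 3*z)
1/d(C(N(-2), m)) = 1/(144*(-12 + 3*(-2))²) = 1/(144*(-12 - 6)²) = 1/(144*(-18)²) = 1/(144*324) = 1/46656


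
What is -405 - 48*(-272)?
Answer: 12651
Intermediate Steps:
-405 - 48*(-272) = -405 + 13056 = 12651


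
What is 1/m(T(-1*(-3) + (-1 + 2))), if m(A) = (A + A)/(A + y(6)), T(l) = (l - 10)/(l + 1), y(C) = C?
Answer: -2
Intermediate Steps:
T(l) = (-10 + l)/(1 + l)
m(A) = 2*A/(6 + A) (m(A) = (A + A)/(A + 6) = (2*A)/(6 + A) = 2*A/(6 + A))
1/m(T(-1*(-3) + (-1 + 2))) = 1/(2*((-10 + (-1*(-3) + (-1 + 2)))/(1 + (-1*(-3) + (-1 + 2))))/(6 + (-10 + (-1*(-3) + (-1 + 2)))/(1 + (-1*(-3) + (-1 + 2))))) = 1/(2*((-10 + (3 + 1))/(1 + (3 + 1)))/(6 + (-10 + (3 + 1))/(1 + (3 + 1)))) = 1/(2*((-10 + 4)/(1 + 4))/(6 + (-10 + 4)/(1 + 4))) = 1/(2*(-6/5)/(6 - 6/5)) = 1/(2*(-6/5)/(24/5)) = 1/(2*(-6/5)*(5/24)) = 1/(-½) = -2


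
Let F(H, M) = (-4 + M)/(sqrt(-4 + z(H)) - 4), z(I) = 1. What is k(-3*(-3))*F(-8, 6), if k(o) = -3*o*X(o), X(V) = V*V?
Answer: 17496/19 + 4374*I*sqrt(3)/19 ≈ 920.84 + 398.74*I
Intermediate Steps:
X(V) = V**2
F(H, M) = (-4 + M)/(-4 + I*sqrt(3)) (F(H, M) = (-4 + M)/(sqrt(-4 + 1) - 4) = (-4 + M)/(sqrt(-3) - 4) = (-4 + M)/(I*sqrt(3) - 4) = (-4 + M)/(-4 + I*sqrt(3)))
k(o) = -3*o**3 (k(o) = -3*o*o**2 = -3*o**3)
k(-3*(-3))*F(-8, 6) = (-3*(-3*(-3))**3)*(-(-4 + 6)/(4 - I*sqrt(3))) = (-3*9**3)*(-1*2/(4 - I*sqrt(3))) = (-3*729)*(-2/(4 - I*sqrt(3))) = -(-4374)/(4 - I*sqrt(3)) = 4374/(4 - I*sqrt(3))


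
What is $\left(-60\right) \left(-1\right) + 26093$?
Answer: $26153$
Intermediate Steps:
$\left(-60\right) \left(-1\right) + 26093 = 60 + 26093 = 26153$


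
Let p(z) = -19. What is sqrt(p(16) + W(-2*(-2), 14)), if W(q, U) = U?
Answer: I*sqrt(5) ≈ 2.2361*I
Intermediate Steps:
sqrt(p(16) + W(-2*(-2), 14)) = sqrt(-19 + 14) = sqrt(-5) = I*sqrt(5)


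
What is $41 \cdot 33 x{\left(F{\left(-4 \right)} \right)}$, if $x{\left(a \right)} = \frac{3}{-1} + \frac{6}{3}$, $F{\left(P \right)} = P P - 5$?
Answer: $-1353$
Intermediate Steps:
$F{\left(P \right)} = -5 + P^{2}$ ($F{\left(P \right)} = P^{2} - 5 = -5 + P^{2}$)
$x{\left(a \right)} = -1$ ($x{\left(a \right)} = 3 \left(-1\right) + 6 \cdot \frac{1}{3} = -3 + 2 = -1$)
$41 \cdot 33 x{\left(F{\left(-4 \right)} \right)} = 41 \cdot 33 \left(-1\right) = 1353 \left(-1\right) = -1353$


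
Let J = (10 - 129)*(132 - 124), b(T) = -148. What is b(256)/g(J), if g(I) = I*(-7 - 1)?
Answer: -37/1904 ≈ -0.019433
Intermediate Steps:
J = -952 (J = -119*8 = -952)
g(I) = -8*I (g(I) = I*(-8) = -8*I)
b(256)/g(J) = -148/((-8*(-952))) = -148/7616 = -148*1/7616 = -37/1904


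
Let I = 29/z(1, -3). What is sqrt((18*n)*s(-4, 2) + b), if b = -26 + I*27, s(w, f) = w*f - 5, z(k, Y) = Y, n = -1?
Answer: I*sqrt(53) ≈ 7.2801*I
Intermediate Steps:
s(w, f) = -5 + f*w (s(w, f) = f*w - 5 = -5 + f*w)
I = -29/3 (I = 29/(-3) = 29*(-1/3) = -29/3 ≈ -9.6667)
b = -287 (b = -26 - 29/3*27 = -26 - 261 = -287)
sqrt((18*n)*s(-4, 2) + b) = sqrt((18*(-1))*(-5 + 2*(-4)) - 287) = sqrt(-18*(-5 - 8) - 287) = sqrt(-18*(-13) - 287) = sqrt(234 - 287) = sqrt(-53) = I*sqrt(53)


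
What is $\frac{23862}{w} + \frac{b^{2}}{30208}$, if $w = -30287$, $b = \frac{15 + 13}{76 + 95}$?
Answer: $- \frac{1317348140833}{1672054651296} \approx -0.78786$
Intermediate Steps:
$b = \frac{28}{171} \approx 0.16374$
$\frac{23862}{w} + \frac{b^{2}}{30208} = \frac{23862}{-30287} + \frac{\left(\frac{28}{171}\right)^{2}}{30208} = 23862 \left(- \frac{1}{30287}\right) + \frac{784}{29241} \cdot \frac{1}{30208} = - \frac{23862}{30287} + \frac{49}{55207008} = - \frac{1317348140833}{1672054651296}$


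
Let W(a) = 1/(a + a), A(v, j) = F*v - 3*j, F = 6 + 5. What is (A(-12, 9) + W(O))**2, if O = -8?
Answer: 6477025/256 ≈ 25301.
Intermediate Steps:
F = 11
A(v, j) = -3*j + 11*v (A(v, j) = 11*v - 3*j = -3*j + 11*v)
W(a) = 1/(2*a)
(A(-12, 9) + W(O))**2 = ((-3*9 + 11*(-12)) + (1/2)/(-8))**2 = ((-27 - 132) + (1/2)*(-1/8))**2 = (-159 - 1/16)**2 = (-2545/16)**2 = 6477025/256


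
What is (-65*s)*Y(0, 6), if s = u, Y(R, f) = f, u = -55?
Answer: 21450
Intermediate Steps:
s = -55
(-65*s)*Y(0, 6) = -65*(-55)*6 = 3575*6 = 21450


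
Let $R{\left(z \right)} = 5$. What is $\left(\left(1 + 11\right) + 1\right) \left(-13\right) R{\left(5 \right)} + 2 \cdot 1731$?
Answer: $2617$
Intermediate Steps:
$\left(\left(1 + 11\right) + 1\right) \left(-13\right) R{\left(5 \right)} + 2 \cdot 1731 = \left(\left(1 + 11\right) + 1\right) \left(-13\right) 5 + 2 \cdot 1731 = \left(12 + 1\right) \left(-13\right) 5 + 3462 = 13 \left(-13\right) 5 + 3462 = \left(-169\right) 5 + 3462 = -845 + 3462 = 2617$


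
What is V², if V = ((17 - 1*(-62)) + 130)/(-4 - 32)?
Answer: 43681/1296 ≈ 33.704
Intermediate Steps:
V = -209/36 (V = ((17 + 62) + 130)/(-36) = (79 + 130)*(-1/36) = 209*(-1/36) = -209/36 ≈ -5.8056)
V² = (-209/36)² = 43681/1296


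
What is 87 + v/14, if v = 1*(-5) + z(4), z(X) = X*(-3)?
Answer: 1201/14 ≈ 85.786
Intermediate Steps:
z(X) = -3*X
v = -17 (v = 1*(-5) - 3*4 = -5 - 12 = -17)
87 + v/14 = 87 - 17/14 = 1201/14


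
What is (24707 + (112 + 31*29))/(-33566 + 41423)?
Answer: 25718/7857 ≈ 3.2733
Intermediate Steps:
(24707 + (112 + 31*29))/(-33566 + 41423) = (24707 + (112 + 899))/7857 = (24707 + 1011)*(1/7857) = 25718*(1/7857) = 25718/7857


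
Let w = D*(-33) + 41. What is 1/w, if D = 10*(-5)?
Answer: 1/1691 ≈ 0.00059137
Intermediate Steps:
D = -50
w = 1691 (w = -50*(-33) + 41 = 1650 + 41 = 1691)
1/w = 1/1691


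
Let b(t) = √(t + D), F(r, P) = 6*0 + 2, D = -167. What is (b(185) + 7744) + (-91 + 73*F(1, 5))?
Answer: 7799 + 3*√2 ≈ 7803.2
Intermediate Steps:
F(r, P) = 2 (F(r, P) = 0 + 2 = 2)
b(t) = √(-167 + t) (b(t) = √(t - 167) = √(-167 + t))
(b(185) + 7744) + (-91 + 73*F(1, 5)) = (√(-167 + 185) + 7744) + (-91 + 73*2) = (√18 + 7744) + (-91 + 146) = (3*√2 + 7744) + 55 = (7744 + 3*√2) + 55 = 7799 + 3*√2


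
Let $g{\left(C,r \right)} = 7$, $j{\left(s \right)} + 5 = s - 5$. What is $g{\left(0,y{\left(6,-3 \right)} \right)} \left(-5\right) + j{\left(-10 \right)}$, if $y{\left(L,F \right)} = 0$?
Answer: $-55$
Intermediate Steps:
$j{\left(s \right)} = -10 + s$ ($j{\left(s \right)} = -5 + \left(s - 5\right) = -5 + \left(-5 + s\right) = -10 + s$)
$g{\left(0,y{\left(6,-3 \right)} \right)} \left(-5\right) + j{\left(-10 \right)} = 7 \left(-5\right) - 20 = -35 - 20 = -55$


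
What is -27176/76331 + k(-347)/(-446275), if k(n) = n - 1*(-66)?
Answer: -12106520389/34064617025 ≈ -0.35540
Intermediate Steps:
k(n) = 66 + n (k(n) = n + 66 = 66 + n)
-27176/76331 + k(-347)/(-446275) = -27176/76331 + (66 - 347)/(-446275) = -27176*1/76331 - 281*(-1/446275) = -27176/76331 + 281/446275 = -12106520389/34064617025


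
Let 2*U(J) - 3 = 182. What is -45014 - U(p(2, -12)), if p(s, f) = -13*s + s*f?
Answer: -90213/2 ≈ -45107.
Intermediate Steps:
p(s, f) = -13*s + f*s
U(J) = 185/2 (U(J) = 3/2 + (1/2)*182 = 3/2 + 91 = 185/2)
-45014 - U(p(2, -12)) = -45014 - 1*185/2 = -45014 - 185/2 = -90213/2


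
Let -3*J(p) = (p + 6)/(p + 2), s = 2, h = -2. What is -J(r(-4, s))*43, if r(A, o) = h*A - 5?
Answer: 129/5 ≈ 25.800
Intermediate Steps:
r(A, o) = -5 - 2*A (r(A, o) = -2*A - 5 = -5 - 2*A)
J(p) = -(6 + p)/(3*(2 + p)) (J(p) = -(p + 6)/(3*(p + 2)) = -(6 + p)/(3*(2 + p)))
-J(r(-4, s))*43 = -(-6 - (-5 - 2*(-4)))/(3*(2 + (-5 - 2*(-4))))*43 = -(-6 - (-5 + 8))/(3*(2 + (-5 + 8)))*43 = -(-6 - 1*3)/(3*(2 + 3))*43 = -(⅓)*(-6 - 3)/5*43 = -(⅓)*(⅕)*(-9)*43 = -(-3)*43/5 = -1*(-129/5) = 129/5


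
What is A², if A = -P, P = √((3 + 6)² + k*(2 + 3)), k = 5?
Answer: 106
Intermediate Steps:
P = √106 (P = √((3 + 6)² + 5*(2 + 3)) = √(9² + 5*5) = √(81 + 25) = √106 ≈ 10.296)
A = -√106 ≈ -10.296
A² = (-√106)² = 106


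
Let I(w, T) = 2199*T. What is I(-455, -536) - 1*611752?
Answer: -1790416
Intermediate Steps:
I(-455, -536) - 1*611752 = 2199*(-536) - 1*611752 = -1178664 - 611752 = -1790416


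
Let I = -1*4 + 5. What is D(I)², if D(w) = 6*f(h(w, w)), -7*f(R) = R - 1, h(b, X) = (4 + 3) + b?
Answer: 36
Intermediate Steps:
h(b, X) = 7 + b
f(R) = ⅐ - R/7 (f(R) = -(R - 1)/7 = -(-1 + R)/7 = ⅐ - R/7)
I = 1 (I = -4 + 5 = 1)
D(w) = -36/7 - 6*w/7 (D(w) = 6*(⅐ - (7 + w)/7) = 6*(⅐ + (-1 - w/7)) = 6*(-6/7 - w/7) = -36/7 - 6*w/7)
D(I)² = (-36/7 - 6/7*1)² = (-36/7 - 6/7)² = (-6)² = 36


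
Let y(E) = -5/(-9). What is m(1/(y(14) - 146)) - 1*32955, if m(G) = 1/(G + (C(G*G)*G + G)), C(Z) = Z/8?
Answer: -8149325952347/246741993 ≈ -33028.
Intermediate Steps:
y(E) = 5/9 (y(E) = -5*(-⅑) = 5/9)
C(Z) = Z/8 (C(Z) = Z*(⅛) = Z/8)
m(G) = 1/(2*G + G³/8) (m(G) = 1/(G + (((G*G)/8)*G + G)) = 1/(G + ((G²/8)*G + G)) = 1/(G + (G³/8 + G)) = 1/(G + (G + G³/8)) = 1/(2*G + G³/8))
m(1/(y(14) - 146)) - 1*32955 = 8/((1/(5/9 - 146))*(16 + (1/(5/9 - 146))²)) - 1*32955 = 8/((1/(-1309/9))*(16 + (1/(-1309/9))²)) - 32955 = 8/((-9/1309)*(16 + (-9/1309)²)) - 32955 = 8*(-1309/9)/(16 + 81/1713481) - 32955 = 8*(-1309/9)/(27415777/1713481) - 32955 = 8*(-1309/9)*(1713481/27415777) - 32955 = -17943573032/246741993 - 32955 = -8149325952347/246741993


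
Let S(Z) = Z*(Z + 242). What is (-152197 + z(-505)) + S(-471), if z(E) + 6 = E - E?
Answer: -44344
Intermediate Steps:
z(E) = -6 (z(E) = -6 + (E - E) = -6 + 0 = -6)
S(Z) = Z*(242 + Z)
(-152197 + z(-505)) + S(-471) = (-152197 - 6) - 471*(242 - 471) = -152203 - 471*(-229) = -152203 + 107859 = -44344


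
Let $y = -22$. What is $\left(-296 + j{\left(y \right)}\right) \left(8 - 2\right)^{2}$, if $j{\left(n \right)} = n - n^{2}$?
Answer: $-28872$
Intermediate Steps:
$\left(-296 + j{\left(y \right)}\right) \left(8 - 2\right)^{2} = \left(-296 - 22 \left(1 - -22\right)\right) \left(8 - 2\right)^{2} = \left(-296 - 22 \left(1 + 22\right)\right) 6^{2} = \left(-296 - 506\right) 36 = \left(-802\right) 36 = -28872$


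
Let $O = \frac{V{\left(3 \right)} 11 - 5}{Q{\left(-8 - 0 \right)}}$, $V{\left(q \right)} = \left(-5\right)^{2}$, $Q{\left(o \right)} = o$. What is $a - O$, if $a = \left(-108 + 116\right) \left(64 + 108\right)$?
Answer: $\frac{5639}{4} \approx 1409.8$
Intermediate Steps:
$V{\left(q \right)} = 25$
$a = 1376$ ($a = 8 \cdot 172 = 1376$)
$O = - \frac{135}{4}$ ($O = \frac{25 \cdot 11 - 5}{-8 - 0} = \frac{275 - 5}{-8 + 0} = \frac{270}{-8} = 270 \left(- \frac{1}{8}\right) = - \frac{135}{4} \approx -33.75$)
$a - O = 1376 - - \frac{135}{4} = 1376 + \frac{135}{4} = \frac{5639}{4}$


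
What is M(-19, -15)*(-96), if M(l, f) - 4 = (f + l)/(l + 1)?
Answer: -1696/3 ≈ -565.33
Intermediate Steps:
M(l, f) = 4 + (f + l)/(1 + l) (M(l, f) = 4 + (f + l)/(l + 1) = 4 + (f + l)/(1 + l))
M(-19, -15)*(-96) = ((4 - 15 + 5*(-19))/(1 - 19))*(-96) = ((4 - 15 - 95)/(-18))*(-96) = -1/18*(-106)*(-96) = (53/9)*(-96) = -1696/3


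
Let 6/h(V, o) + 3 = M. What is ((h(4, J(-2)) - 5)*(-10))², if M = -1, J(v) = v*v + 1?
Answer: 4225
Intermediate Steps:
J(v) = 1 + v² (J(v) = v² + 1 = 1 + v²)
h(V, o) = -3/2 (h(V, o) = 6/(-3 - 1) = 6/(-4) = 6*(-¼) = -3/2)
((h(4, J(-2)) - 5)*(-10))² = ((-3/2 - 5)*(-10))² = (-13/2*(-10))² = 65² = 4225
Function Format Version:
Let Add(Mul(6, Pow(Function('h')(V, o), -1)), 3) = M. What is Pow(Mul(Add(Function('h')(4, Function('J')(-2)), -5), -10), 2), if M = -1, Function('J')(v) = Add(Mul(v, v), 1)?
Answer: 4225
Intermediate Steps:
Function('J')(v) = Add(1, Pow(v, 2)) (Function('J')(v) = Add(Pow(v, 2), 1) = Add(1, Pow(v, 2)))
Function('h')(V, o) = Rational(-3, 2) (Function('h')(V, o) = Mul(6, Pow(Add(-3, -1), -1)) = Mul(6, Pow(-4, -1)) = Mul(6, Rational(-1, 4)) = Rational(-3, 2))
Pow(Mul(Add(Function('h')(4, Function('J')(-2)), -5), -10), 2) = Pow(Mul(Add(Rational(-3, 2), -5), -10), 2) = Pow(Mul(Rational(-13, 2), -10), 2) = Pow(65, 2) = 4225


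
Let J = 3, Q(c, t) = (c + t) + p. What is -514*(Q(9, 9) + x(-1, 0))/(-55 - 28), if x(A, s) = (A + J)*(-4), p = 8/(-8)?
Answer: 4626/83 ≈ 55.735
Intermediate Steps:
p = -1 (p = 8*(-⅛) = -1)
Q(c, t) = -1 + c + t (Q(c, t) = (c + t) - 1 = -1 + c + t)
x(A, s) = -12 - 4*A (x(A, s) = (A + 3)*(-4) = (3 + A)*(-4) = -12 - 4*A)
-514*(Q(9, 9) + x(-1, 0))/(-55 - 28) = -514*((-1 + 9 + 9) + (-12 - 4*(-1)))/(-55 - 28) = -514*(17 + (-12 + 4))/(-83) = -514*(17 - 8)*(-1)/83 = -4626*(-1)/83 = -514*(-9/83) = 4626/83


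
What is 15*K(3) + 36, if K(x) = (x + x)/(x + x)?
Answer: 51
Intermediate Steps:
K(x) = 1 (K(x) = (2*x)/((2*x)) = (2*x)*(1/(2*x)) = 1)
15*K(3) + 36 = 15*1 + 36 = 15 + 36 = 51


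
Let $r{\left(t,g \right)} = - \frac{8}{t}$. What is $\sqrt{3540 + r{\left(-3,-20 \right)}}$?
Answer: $\frac{2 \sqrt{7971}}{3} \approx 59.52$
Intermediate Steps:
$\sqrt{3540 + r{\left(-3,-20 \right)}} = \sqrt{3540 - \frac{8}{-3}} = \sqrt{3540 - - \frac{8}{3}} = \sqrt{3540 + \frac{8}{3}} = \sqrt{\frac{10628}{3}} = \frac{2 \sqrt{7971}}{3}$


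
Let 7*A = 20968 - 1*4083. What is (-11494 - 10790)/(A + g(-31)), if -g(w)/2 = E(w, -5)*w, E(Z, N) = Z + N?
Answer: -155988/1261 ≈ -123.70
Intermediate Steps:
A = 16885/7 (A = (20968 - 1*4083)/7 = (20968 - 4083)/7 = (⅐)*16885 = 16885/7 ≈ 2412.1)
E(Z, N) = N + Z
g(w) = -2*w*(-5 + w) (g(w) = -2*(-5 + w)*w = -2*w*(-5 + w))
(-11494 - 10790)/(A + g(-31)) = (-11494 - 10790)/(16885/7 + 2*(-31)*(5 - 1*(-31))) = -22284/(16885/7 + 2*(-31)*(5 + 31)) = -22284/(16885/7 + 2*(-31)*36) = -22284/(16885/7 - 2232) = -22284/1261/7 = -22284*7/1261 = -155988/1261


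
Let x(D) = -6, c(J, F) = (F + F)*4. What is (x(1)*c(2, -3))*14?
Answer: 2016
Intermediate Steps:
c(J, F) = 8*F (c(J, F) = (2*F)*4 = 8*F)
(x(1)*c(2, -3))*14 = -48*(-3)*14 = -6*(-24)*14 = 144*14 = 2016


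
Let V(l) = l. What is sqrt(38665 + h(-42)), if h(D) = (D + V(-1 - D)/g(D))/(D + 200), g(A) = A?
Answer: sqrt(425664784965)/3318 ≈ 196.63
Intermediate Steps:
h(D) = (D + (-1 - D)/D)/(200 + D) (h(D) = (D + (-1 - D)/D)/(D + 200) = (D + (-1 - D)/D)/(200 + D))
sqrt(38665 + h(-42)) = sqrt(38665 + (-1 + (-42)**2 - 1*(-42))/((-42)*(200 - 42))) = sqrt(38665 - 1/42*(-1 + 1764 + 42)/158) = sqrt(38665 - 1/42*1/158*1805) = sqrt(38665 - 1805/6636) = sqrt(256579135/6636) = sqrt(425664784965)/3318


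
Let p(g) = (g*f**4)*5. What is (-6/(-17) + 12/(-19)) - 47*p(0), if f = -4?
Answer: -90/323 ≈ -0.27864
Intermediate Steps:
p(g) = 1280*g (p(g) = (g*(-4)**4)*5 = (g*256)*5 = (256*g)*5 = 1280*g)
(-6/(-17) + 12/(-19)) - 47*p(0) = (-6/(-17) + 12/(-19)) - 60160*0 = (-6*(-1/17) + 12*(-1/19)) - 47*0 = (6/17 - 12/19) + 0 = -90/323 + 0 = -90/323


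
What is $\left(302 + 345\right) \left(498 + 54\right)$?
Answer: $357144$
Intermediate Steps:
$\left(302 + 345\right) \left(498 + 54\right) = 647 \cdot 552 = 357144$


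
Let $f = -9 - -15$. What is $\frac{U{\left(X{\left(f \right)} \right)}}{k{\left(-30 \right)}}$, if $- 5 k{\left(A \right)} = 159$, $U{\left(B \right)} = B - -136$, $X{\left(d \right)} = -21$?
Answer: $- \frac{575}{159} \approx -3.6164$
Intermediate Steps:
$f = 6$ ($f = -9 + 15 = 6$)
$U{\left(B \right)} = 136 + B$ ($U{\left(B \right)} = B + 136 = 136 + B$)
$k{\left(A \right)} = - \frac{159}{5}$ ($k{\left(A \right)} = \left(- \frac{1}{5}\right) 159 = - \frac{159}{5}$)
$\frac{U{\left(X{\left(f \right)} \right)}}{k{\left(-30 \right)}} = \frac{136 - 21}{- \frac{159}{5}} = 115 \left(- \frac{5}{159}\right) = - \frac{575}{159}$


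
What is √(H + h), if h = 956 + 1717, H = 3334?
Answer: √6007 ≈ 77.505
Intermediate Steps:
h = 2673
√(H + h) = √(3334 + 2673) = √6007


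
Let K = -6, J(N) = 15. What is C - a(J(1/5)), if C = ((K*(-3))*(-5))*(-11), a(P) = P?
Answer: 975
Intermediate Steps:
C = 990 (C = (-6*(-3)*(-5))*(-11) = (18*(-5))*(-11) = -90*(-11) = 990)
C - a(J(1/5)) = 990 - 1*15 = 990 - 15 = 975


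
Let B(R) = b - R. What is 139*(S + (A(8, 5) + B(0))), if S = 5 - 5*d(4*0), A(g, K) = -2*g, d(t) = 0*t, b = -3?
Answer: -1946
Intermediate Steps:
B(R) = -3 - R
d(t) = 0
S = 5 (S = 5 - 5*0 = 5 + 0 = 5)
139*(S + (A(8, 5) + B(0))) = 139*(5 + (-2*8 + (-3 - 1*0))) = 139*(5 + (-16 + (-3 + 0))) = 139*(5 + (-16 - 3)) = 139*(5 - 19) = 139*(-14) = -1946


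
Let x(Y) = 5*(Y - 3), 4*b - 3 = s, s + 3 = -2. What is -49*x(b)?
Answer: 1715/2 ≈ 857.50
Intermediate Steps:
s = -5 (s = -3 - 2 = -5)
b = -1/2 (b = 3/4 + (1/4)*(-5) = 3/4 - 5/4 = -1/2 ≈ -0.50000)
x(Y) = -15 + 5*Y (x(Y) = 5*(-3 + Y) = -15 + 5*Y)
-49*x(b) = -49*(-15 + 5*(-1/2)) = -49*(-15 - 5/2) = -49*(-35/2) = 1715/2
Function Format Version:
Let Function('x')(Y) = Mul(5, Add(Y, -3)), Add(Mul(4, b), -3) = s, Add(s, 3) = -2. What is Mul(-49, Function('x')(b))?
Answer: Rational(1715, 2) ≈ 857.50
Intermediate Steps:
s = -5 (s = Add(-3, -2) = -5)
b = Rational(-1, 2) (b = Add(Rational(3, 4), Mul(Rational(1, 4), -5)) = Add(Rational(3, 4), Rational(-5, 4)) = Rational(-1, 2) ≈ -0.50000)
Function('x')(Y) = Add(-15, Mul(5, Y)) (Function('x')(Y) = Mul(5, Add(-3, Y)) = Add(-15, Mul(5, Y)))
Mul(-49, Function('x')(b)) = Mul(-49, Add(-15, Mul(5, Rational(-1, 2)))) = Mul(-49, Add(-15, Rational(-5, 2))) = Mul(-49, Rational(-35, 2)) = Rational(1715, 2)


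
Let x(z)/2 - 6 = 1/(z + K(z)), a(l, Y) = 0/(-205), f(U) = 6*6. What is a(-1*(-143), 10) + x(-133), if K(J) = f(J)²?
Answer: 13958/1163 ≈ 12.002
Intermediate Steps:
f(U) = 36
a(l, Y) = 0 (a(l, Y) = 0*(-1/205) = 0)
K(J) = 1296 (K(J) = 36² = 1296)
x(z) = 12 + 2/(1296 + z) (x(z) = 12 + 2/(z + 1296) = 12 + 2/(1296 + z))
a(-1*(-143), 10) + x(-133) = 0 + 2*(7777 + 6*(-133))/(1296 - 133) = 0 + 2*(7777 - 798)/1163 = 0 + 2*(1/1163)*6979 = 0 + 13958/1163 = 13958/1163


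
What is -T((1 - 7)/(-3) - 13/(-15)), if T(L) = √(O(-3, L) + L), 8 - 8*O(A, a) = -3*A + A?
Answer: -√2805/30 ≈ -1.7654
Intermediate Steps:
O(A, a) = 1 + A/4 (O(A, a) = 1 - (-3*A + A)/8 = 1 - (-1)*A/4 = 1 + A/4)
T(L) = √(¼ + L) (T(L) = √((1 + (¼)*(-3)) + L) = √((1 - ¾) + L) = √(¼ + L))
-T((1 - 7)/(-3) - 13/(-15)) = -√(1 + 4*((1 - 7)/(-3) - 13/(-15)))/2 = -√(1 + 4*(-6*(-⅓) - 13*(-1/15)))/2 = -√(1 + 4*(2 + 13/15))/2 = -√(1 + 4*(43/15))/2 = -√(1 + 172/15)/2 = -√(187/15)/2 = -√2805/15/2 = -√2805/30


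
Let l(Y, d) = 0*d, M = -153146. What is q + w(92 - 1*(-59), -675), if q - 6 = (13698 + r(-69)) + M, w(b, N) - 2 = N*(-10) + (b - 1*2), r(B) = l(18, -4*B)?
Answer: -132541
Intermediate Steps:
l(Y, d) = 0
r(B) = 0
w(b, N) = b - 10*N (w(b, N) = 2 + (N*(-10) + (b - 1*2)) = 2 + (-10*N + (b - 2)) = 2 + (-10*N + (-2 + b)) = 2 + (-2 + b - 10*N) = b - 10*N)
q = -139442 (q = 6 + ((13698 + 0) - 153146) = 6 + (13698 - 153146) = 6 - 139448 = -139442)
q + w(92 - 1*(-59), -675) = -139442 + ((92 - 1*(-59)) - 10*(-675)) = -139442 + ((92 + 59) + 6750) = -139442 + (151 + 6750) = -139442 + 6901 = -132541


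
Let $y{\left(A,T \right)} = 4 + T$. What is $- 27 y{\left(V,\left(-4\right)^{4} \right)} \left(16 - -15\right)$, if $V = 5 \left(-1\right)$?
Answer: $-217620$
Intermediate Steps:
$V = -5$
$- 27 y{\left(V,\left(-4\right)^{4} \right)} \left(16 - -15\right) = - 27 \left(4 + \left(-4\right)^{4}\right) \left(16 - -15\right) = - 27 \left(4 + 256\right) \left(16 + 15\right) = \left(-27\right) 260 \cdot 31 = \left(-7020\right) 31 = -217620$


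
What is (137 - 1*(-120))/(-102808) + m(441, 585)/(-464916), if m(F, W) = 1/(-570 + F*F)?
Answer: -5792287001785/2317095095086152 ≈ -0.0024998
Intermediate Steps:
m(F, W) = 1/(-570 + F**2)
(137 - 1*(-120))/(-102808) + m(441, 585)/(-464916) = (137 - 1*(-120))/(-102808) + 1/(-570 + 441**2*(-464916)) = (137 + 120)*(-1/102808) - 1/464916/(-570 + 194481) = 257*(-1/102808) - 1/464916/193911 = -257/102808 + (1/193911)*(-1/464916) = -257/102808 - 1/90152326476 = -5792287001785/2317095095086152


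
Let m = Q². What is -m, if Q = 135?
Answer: -18225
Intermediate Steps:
m = 18225 (m = 135² = 18225)
-m = -1*18225 = -18225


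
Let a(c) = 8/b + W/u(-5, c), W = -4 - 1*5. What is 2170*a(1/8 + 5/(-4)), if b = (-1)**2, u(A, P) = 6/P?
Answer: 168175/8 ≈ 21022.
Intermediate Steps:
W = -9 (W = -4 - 5 = -9)
b = 1
a(c) = 8 - 3*c/2 (a(c) = 8/1 - 9*c/6 = 8*1 - 3*c/2 = 8 - 3*c/2)
2170*a(1/8 + 5/(-4)) = 2170*(8 - 3*(1/8 + 5/(-4))/2) = 2170*(8 - 3*(1*(1/8) + 5*(-1/4))/2) = 2170*(8 - 3*(1/8 - 5/4)/2) = 2170*(8 - 3/2*(-9/8)) = 2170*(8 + 27/16) = 2170*(155/16) = 168175/8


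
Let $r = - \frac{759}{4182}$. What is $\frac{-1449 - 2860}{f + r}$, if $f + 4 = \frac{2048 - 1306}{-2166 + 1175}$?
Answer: $\frac{5952685286}{6810887} \approx 874.0$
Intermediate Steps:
$r = - \frac{253}{1394}$ ($r = \left(-759\right) \frac{1}{4182} = - \frac{253}{1394} \approx -0.18149$)
$f = - \frac{4706}{991}$ ($f = -4 + \frac{2048 - 1306}{-2166 + 1175} = -4 + \frac{742}{-991} = -4 + 742 \left(- \frac{1}{991}\right) = -4 - \frac{742}{991} = - \frac{4706}{991} \approx -4.7487$)
$\frac{-1449 - 2860}{f + r} = \frac{-1449 - 2860}{- \frac{4706}{991} - \frac{253}{1394}} = - \frac{4309}{- \frac{6810887}{1381454}} = \left(-4309\right) \left(- \frac{1381454}{6810887}\right) = \frac{5952685286}{6810887}$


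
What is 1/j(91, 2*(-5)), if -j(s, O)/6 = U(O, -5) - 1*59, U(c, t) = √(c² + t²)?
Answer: 59/20136 + 5*√5/20136 ≈ 0.0034853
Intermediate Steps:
j(s, O) = 354 - 6*√(25 + O²) (j(s, O) = -6*(√(O² + (-5)²) - 1*59) = -6*(√(O² + 25) - 59) = -6*(√(25 + O²) - 59) = -6*(-59 + √(25 + O²)) = 354 - 6*√(25 + O²))
1/j(91, 2*(-5)) = 1/(354 - 6*√(25 + (2*(-5))²)) = 1/(354 - 6*√(25 + (-10)²)) = 1/(354 - 6*√(25 + 100)) = 1/(354 - 30*√5)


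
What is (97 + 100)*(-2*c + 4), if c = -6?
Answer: 3152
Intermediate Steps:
(97 + 100)*(-2*c + 4) = (97 + 100)*(-2*(-6) + 4) = 197*(12 + 4) = 197*16 = 3152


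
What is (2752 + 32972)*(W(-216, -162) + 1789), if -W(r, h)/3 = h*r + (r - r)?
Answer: -3686252388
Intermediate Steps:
W(r, h) = -3*h*r (W(r, h) = -3*(h*r + (r - r)) = -3*(h*r + 0) = -3*h*r)
(2752 + 32972)*(W(-216, -162) + 1789) = (2752 + 32972)*(-3*(-162)*(-216) + 1789) = 35724*(-104976 + 1789) = 35724*(-103187) = -3686252388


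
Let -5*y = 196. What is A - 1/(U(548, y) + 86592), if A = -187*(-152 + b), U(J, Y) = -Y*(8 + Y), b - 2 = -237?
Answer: 154451656631/2134224 ≈ 72369.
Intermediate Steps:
y = -196/5 (y = -⅕*196 = -196/5 ≈ -39.200)
b = -235 (b = 2 - 237 = -235)
U(J, Y) = -Y*(8 + Y)
A = 72369 (A = -187*(-152 - 235) = -187*(-387) = 72369)
A - 1/(U(548, y) + 86592) = 72369 - 1/(-1*(-196/5)*(8 - 196/5) + 86592) = 72369 - 1/(-1*(-196/5)*(-156/5) + 86592) = 72369 - 1/(-30576/25 + 86592) = 72369 - 1/2134224/25 = 72369 - 1*25/2134224 = 72369 - 25/2134224 = 154451656631/2134224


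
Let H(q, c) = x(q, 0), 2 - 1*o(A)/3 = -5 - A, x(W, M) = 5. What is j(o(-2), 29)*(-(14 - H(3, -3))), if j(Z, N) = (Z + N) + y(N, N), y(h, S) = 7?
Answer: -459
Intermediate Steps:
o(A) = 21 + 3*A (o(A) = 6 - 3*(-5 - A) = 6 + (15 + 3*A) = 21 + 3*A)
H(q, c) = 5
j(Z, N) = 7 + N + Z (j(Z, N) = (Z + N) + 7 = (N + Z) + 7 = 7 + N + Z)
j(o(-2), 29)*(-(14 - H(3, -3))) = (7 + 29 + (21 + 3*(-2)))*(-(14 - 1*5)) = (7 + 29 + (21 - 6))*(-(14 - 5)) = (7 + 29 + 15)*(-1*9) = 51*(-9) = -459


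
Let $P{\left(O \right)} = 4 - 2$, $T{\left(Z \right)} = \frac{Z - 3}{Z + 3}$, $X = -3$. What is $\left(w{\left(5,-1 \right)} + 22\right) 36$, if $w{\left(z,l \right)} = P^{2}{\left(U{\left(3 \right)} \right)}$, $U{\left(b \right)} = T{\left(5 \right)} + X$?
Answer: $936$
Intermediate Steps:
$T{\left(Z \right)} = \frac{-3 + Z}{3 + Z}$
$U{\left(b \right)} = - \frac{11}{4}$ ($U{\left(b \right)} = \frac{-3 + 5}{3 + 5} - 3 = \frac{1}{8} \cdot 2 - 3 = \frac{1}{4} - 3 = - \frac{11}{4}$)
$P{\left(O \right)} = 2$ ($P{\left(O \right)} = 4 - 2 = 2$)
$w{\left(z,l \right)} = 4$ ($w{\left(z,l \right)} = 2^{2} = 4$)
$\left(w{\left(5,-1 \right)} + 22\right) 36 = \left(4 + 22\right) 36 = 26 \cdot 36 = 936$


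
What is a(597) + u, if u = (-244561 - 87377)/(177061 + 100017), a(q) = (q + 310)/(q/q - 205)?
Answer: -159512549/28261956 ≈ -5.6441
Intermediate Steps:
a(q) = -155/102 - q/204 (a(q) = (310 + q)/(1 - 205) = (310 + q)/(-204) = (310 + q)*(-1/204) = -155/102 - q/204)
u = -165969/138539 (u = -331938/277078 = -331938*1/277078 = -165969/138539 ≈ -1.1980)
a(597) + u = (-155/102 - 1/204*597) - 165969/138539 = (-155/102 - 199/68) - 165969/138539 = -907/204 - 165969/138539 = -159512549/28261956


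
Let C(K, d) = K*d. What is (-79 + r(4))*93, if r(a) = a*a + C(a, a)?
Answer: -4371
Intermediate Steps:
r(a) = 2*a**2 (r(a) = a*a + a*a = a**2 + a**2 = 2*a**2)
(-79 + r(4))*93 = (-79 + 2*4**2)*93 = (-79 + 2*16)*93 = (-79 + 32)*93 = -47*93 = -4371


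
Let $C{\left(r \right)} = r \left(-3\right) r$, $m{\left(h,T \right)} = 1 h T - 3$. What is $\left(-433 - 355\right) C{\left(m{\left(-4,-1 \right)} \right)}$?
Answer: $2364$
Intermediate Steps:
$m{\left(h,T \right)} = -3 + T h$ ($m{\left(h,T \right)} = h T - 3 = T h - 3 = -3 + T h$)
$C{\left(r \right)} = - 3 r^{2}$ ($C{\left(r \right)} = - 3 r r = - 3 r^{2}$)
$\left(-433 - 355\right) C{\left(m{\left(-4,-1 \right)} \right)} = \left(-433 - 355\right) \left(- 3 \left(-3 - -4\right)^{2}\right) = - 788 \left(- 3 \left(-3 + 4\right)^{2}\right) = - 788 \left(- 3 \cdot 1^{2}\right) = - 788 \left(\left(-3\right) 1\right) = \left(-788\right) \left(-3\right) = 2364$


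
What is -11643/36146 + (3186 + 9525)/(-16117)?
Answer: -647102037/582565082 ≈ -1.1108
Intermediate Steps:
-11643/36146 + (3186 + 9525)/(-16117) = -11643*1/36146 + 12711*(-1/16117) = -11643/36146 - 12711/16117 = -647102037/582565082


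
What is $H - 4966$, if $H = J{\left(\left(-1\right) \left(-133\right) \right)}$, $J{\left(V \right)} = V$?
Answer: $-4833$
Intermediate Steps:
$H = 133$ ($H = \left(-1\right) \left(-133\right) = 133$)
$H - 4966 = 133 - 4966 = -4833$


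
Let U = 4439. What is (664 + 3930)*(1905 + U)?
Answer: 29144336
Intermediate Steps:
(664 + 3930)*(1905 + U) = (664 + 3930)*(1905 + 4439) = 4594*6344 = 29144336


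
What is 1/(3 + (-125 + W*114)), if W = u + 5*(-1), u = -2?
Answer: -1/920 ≈ -0.0010870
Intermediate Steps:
W = -7 (W = -2 + 5*(-1) = -2 - 5 = -7)
1/(3 + (-125 + W*114)) = 1/(3 + (-125 - 7*114)) = 1/(3 + (-125 - 798)) = 1/(3 - 923) = 1/(-920) = -1/920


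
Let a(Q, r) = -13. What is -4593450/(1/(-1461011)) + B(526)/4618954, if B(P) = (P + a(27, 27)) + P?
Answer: 30998174327426065339/4618954 ≈ 6.7111e+12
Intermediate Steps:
B(P) = -13 + 2*P (B(P) = (P - 13) + P = (-13 + P) + P = -13 + 2*P)
-4593450/(1/(-1461011)) + B(526)/4618954 = -4593450/(1/(-1461011)) + (-13 + 2*526)/4618954 = -4593450/(-1/1461011) + (-13 + 1052)*(1/4618954) = -4593450*(-1461011) + 1039*(1/4618954) = 6711080977950 + 1039/4618954 = 30998174327426065339/4618954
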